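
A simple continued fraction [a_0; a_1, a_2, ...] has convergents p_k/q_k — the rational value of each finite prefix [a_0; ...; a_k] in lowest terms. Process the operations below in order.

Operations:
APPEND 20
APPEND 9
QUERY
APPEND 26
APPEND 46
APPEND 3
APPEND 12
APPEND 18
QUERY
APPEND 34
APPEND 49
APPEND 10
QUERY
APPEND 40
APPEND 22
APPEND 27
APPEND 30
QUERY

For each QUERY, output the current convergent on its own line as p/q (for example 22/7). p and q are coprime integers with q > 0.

181/9
146584555/7288906
2452528973671/121951819217
1759627151807209389/87497328109161835

APPEND 20: p_0 = 20·1 + 0 = 20, q_0 = 20·0 + 1 = 1 → 20/1
APPEND 9: p_1 = 9·20 + 1 = 181, q_1 = 9·1 + 0 = 9 → 181/9
APPEND 26: p_2 = 26·181 + 20 = 4726, q_2 = 26·9 + 1 = 235 → 4726/235
APPEND 46: p_3 = 46·4726 + 181 = 217577, q_3 = 46·235 + 9 = 10819 → 217577/10819
APPEND 3: p_4 = 3·217577 + 4726 = 657457, q_4 = 3·10819 + 235 = 32692 → 657457/32692
APPEND 12: p_5 = 12·657457 + 217577 = 8107061, q_5 = 12·32692 + 10819 = 403123 → 8107061/403123
APPEND 18: p_6 = 18·8107061 + 657457 = 146584555, q_6 = 18·403123 + 32692 = 7288906 → 146584555/7288906
APPEND 34: p_7 = 34·146584555 + 8107061 = 4991981931, q_7 = 34·7288906 + 403123 = 248225927 → 4991981931/248225927
APPEND 49: p_8 = 49·4991981931 + 146584555 = 244753699174, q_8 = 49·248225927 + 7288906 = 12170359329 → 244753699174/12170359329
APPEND 10: p_9 = 10·244753699174 + 4991981931 = 2452528973671, q_9 = 10·12170359329 + 248225927 = 121951819217 → 2452528973671/121951819217
APPEND 40: p_10 = 40·2452528973671 + 244753699174 = 98345912646014, q_10 = 40·121951819217 + 12170359329 = 4890243128009 → 98345912646014/4890243128009
APPEND 22: p_11 = 22·98345912646014 + 2452528973671 = 2166062607185979, q_11 = 22·4890243128009 + 121951819217 = 107707300635415 → 2166062607185979/107707300635415
APPEND 27: p_12 = 27·2166062607185979 + 98345912646014 = 58582036306667447, q_12 = 27·107707300635415 + 4890243128009 = 2912987360284214 → 58582036306667447/2912987360284214
APPEND 30: p_13 = 30·58582036306667447 + 2166062607185979 = 1759627151807209389, q_13 = 30·2912987360284214 + 107707300635415 = 87497328109161835 → 1759627151807209389/87497328109161835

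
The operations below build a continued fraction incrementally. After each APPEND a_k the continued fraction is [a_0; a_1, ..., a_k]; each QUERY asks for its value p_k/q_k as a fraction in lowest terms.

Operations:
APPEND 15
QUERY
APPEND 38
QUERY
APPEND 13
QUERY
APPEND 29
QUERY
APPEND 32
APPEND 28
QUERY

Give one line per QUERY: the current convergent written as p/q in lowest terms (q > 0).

APPEND 15: p_0 = 15·1 + 0 = 15, q_0 = 15·0 + 1 = 1 → 15/1
APPEND 38: p_1 = 38·15 + 1 = 571, q_1 = 38·1 + 0 = 38 → 571/38
APPEND 13: p_2 = 13·571 + 15 = 7438, q_2 = 13·38 + 1 = 495 → 7438/495
APPEND 29: p_3 = 29·7438 + 571 = 216273, q_3 = 29·495 + 38 = 14393 → 216273/14393
APPEND 32: p_4 = 32·216273 + 7438 = 6928174, q_4 = 32·14393 + 495 = 461071 → 6928174/461071
APPEND 28: p_5 = 28·6928174 + 216273 = 194205145, q_5 = 28·461071 + 14393 = 12924381 → 194205145/12924381

15/1
571/38
7438/495
216273/14393
194205145/12924381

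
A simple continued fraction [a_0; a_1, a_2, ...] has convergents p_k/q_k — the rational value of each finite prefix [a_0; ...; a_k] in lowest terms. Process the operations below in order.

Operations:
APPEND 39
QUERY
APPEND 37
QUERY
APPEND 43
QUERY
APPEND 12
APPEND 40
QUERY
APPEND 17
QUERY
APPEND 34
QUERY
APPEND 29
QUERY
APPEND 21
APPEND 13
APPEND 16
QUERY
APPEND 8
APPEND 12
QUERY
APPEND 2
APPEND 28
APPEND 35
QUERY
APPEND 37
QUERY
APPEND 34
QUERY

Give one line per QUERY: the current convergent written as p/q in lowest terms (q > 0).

APPEND 39: p_0 = 39·1 + 0 = 39, q_0 = 39·0 + 1 = 1 → 39/1
APPEND 37: p_1 = 37·39 + 1 = 1444, q_1 = 37·1 + 0 = 37 → 1444/37
APPEND 43: p_2 = 43·1444 + 39 = 62131, q_2 = 43·37 + 1 = 1592 → 62131/1592
APPEND 12: p_3 = 12·62131 + 1444 = 747016, q_3 = 12·1592 + 37 = 19141 → 747016/19141
APPEND 40: p_4 = 40·747016 + 62131 = 29942771, q_4 = 40·19141 + 1592 = 767232 → 29942771/767232
APPEND 17: p_5 = 17·29942771 + 747016 = 509774123, q_5 = 17·767232 + 19141 = 13062085 → 509774123/13062085
APPEND 34: p_6 = 34·509774123 + 29942771 = 17362262953, q_6 = 34·13062085 + 767232 = 444878122 → 17362262953/444878122
APPEND 29: p_7 = 29·17362262953 + 509774123 = 504015399760, q_7 = 29·444878122 + 13062085 = 12914527623 → 504015399760/12914527623
APPEND 21: p_8 = 21·504015399760 + 17362262953 = 10601685657913, q_8 = 21·12914527623 + 444878122 = 271649958205 → 10601685657913/271649958205
APPEND 13: p_9 = 13·10601685657913 + 504015399760 = 138325928952629, q_9 = 13·271649958205 + 12914527623 = 3544363984288 → 138325928952629/3544363984288
APPEND 16: p_10 = 16·138325928952629 + 10601685657913 = 2223816548899977, q_10 = 16·3544363984288 + 271649958205 = 56981473706813 → 2223816548899977/56981473706813
APPEND 8: p_11 = 8·2223816548899977 + 138325928952629 = 17928858320152445, q_11 = 8·56981473706813 + 3544363984288 = 459396153638792 → 17928858320152445/459396153638792
APPEND 12: p_12 = 12·17928858320152445 + 2223816548899977 = 217370116390729317, q_12 = 12·459396153638792 + 56981473706813 = 5569735317372317 → 217370116390729317/5569735317372317
APPEND 2: p_13 = 2·217370116390729317 + 17928858320152445 = 452669091101611079, q_13 = 2·5569735317372317 + 459396153638792 = 11598866788383426 → 452669091101611079/11598866788383426
APPEND 28: p_14 = 28·452669091101611079 + 217370116390729317 = 12892104667235839529, q_14 = 28·11598866788383426 + 5569735317372317 = 330338005392108245 → 12892104667235839529/330338005392108245
APPEND 35: p_15 = 35·12892104667235839529 + 452669091101611079 = 451676332444355994594, q_15 = 35·330338005392108245 + 11598866788383426 = 11573429055512172001 → 451676332444355994594/11573429055512172001
APPEND 37: p_16 = 37·451676332444355994594 + 12892104667235839529 = 16724916405108407639507, q_16 = 37·11573429055512172001 + 330338005392108245 = 428547213059342472282 → 16724916405108407639507/428547213059342472282
APPEND 34: p_17 = 34·16724916405108407639507 + 451676332444355994594 = 569098834106130215737832, q_17 = 34·428547213059342472282 + 11573429055512172001 = 14582178673073156229589 → 569098834106130215737832/14582178673073156229589

39/1
1444/37
62131/1592
29942771/767232
509774123/13062085
17362262953/444878122
504015399760/12914527623
2223816548899977/56981473706813
217370116390729317/5569735317372317
451676332444355994594/11573429055512172001
16724916405108407639507/428547213059342472282
569098834106130215737832/14582178673073156229589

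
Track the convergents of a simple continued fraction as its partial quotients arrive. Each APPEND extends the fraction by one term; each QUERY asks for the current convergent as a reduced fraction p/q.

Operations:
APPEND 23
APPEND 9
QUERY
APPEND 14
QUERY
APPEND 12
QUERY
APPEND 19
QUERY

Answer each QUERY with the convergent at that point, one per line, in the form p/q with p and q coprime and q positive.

APPEND 23: p_0 = 23·1 + 0 = 23, q_0 = 23·0 + 1 = 1 → 23/1
APPEND 9: p_1 = 9·23 + 1 = 208, q_1 = 9·1 + 0 = 9 → 208/9
APPEND 14: p_2 = 14·208 + 23 = 2935, q_2 = 14·9 + 1 = 127 → 2935/127
APPEND 12: p_3 = 12·2935 + 208 = 35428, q_3 = 12·127 + 9 = 1533 → 35428/1533
APPEND 19: p_4 = 19·35428 + 2935 = 676067, q_4 = 19·1533 + 127 = 29254 → 676067/29254

208/9
2935/127
35428/1533
676067/29254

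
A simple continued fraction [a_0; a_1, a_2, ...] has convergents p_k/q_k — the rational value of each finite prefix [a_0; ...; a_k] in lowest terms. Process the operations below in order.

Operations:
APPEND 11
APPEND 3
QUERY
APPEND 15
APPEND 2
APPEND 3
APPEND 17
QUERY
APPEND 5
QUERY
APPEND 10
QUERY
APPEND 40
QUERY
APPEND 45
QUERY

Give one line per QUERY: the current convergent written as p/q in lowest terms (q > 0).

34/3
64809/5722
327794/28941
3342749/295132
134037754/11834221
6035041679/532835077

APPEND 11: p_0 = 11·1 + 0 = 11, q_0 = 11·0 + 1 = 1 → 11/1
APPEND 3: p_1 = 3·11 + 1 = 34, q_1 = 3·1 + 0 = 3 → 34/3
APPEND 15: p_2 = 15·34 + 11 = 521, q_2 = 15·3 + 1 = 46 → 521/46
APPEND 2: p_3 = 2·521 + 34 = 1076, q_3 = 2·46 + 3 = 95 → 1076/95
APPEND 3: p_4 = 3·1076 + 521 = 3749, q_4 = 3·95 + 46 = 331 → 3749/331
APPEND 17: p_5 = 17·3749 + 1076 = 64809, q_5 = 17·331 + 95 = 5722 → 64809/5722
APPEND 5: p_6 = 5·64809 + 3749 = 327794, q_6 = 5·5722 + 331 = 28941 → 327794/28941
APPEND 10: p_7 = 10·327794 + 64809 = 3342749, q_7 = 10·28941 + 5722 = 295132 → 3342749/295132
APPEND 40: p_8 = 40·3342749 + 327794 = 134037754, q_8 = 40·295132 + 28941 = 11834221 → 134037754/11834221
APPEND 45: p_9 = 45·134037754 + 3342749 = 6035041679, q_9 = 45·11834221 + 295132 = 532835077 → 6035041679/532835077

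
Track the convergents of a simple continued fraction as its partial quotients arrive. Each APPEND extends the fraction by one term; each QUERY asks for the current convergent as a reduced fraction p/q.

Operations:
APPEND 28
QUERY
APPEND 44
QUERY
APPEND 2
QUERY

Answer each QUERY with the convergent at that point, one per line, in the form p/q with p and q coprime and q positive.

APPEND 28: p_0 = 28·1 + 0 = 28, q_0 = 28·0 + 1 = 1 → 28/1
APPEND 44: p_1 = 44·28 + 1 = 1233, q_1 = 44·1 + 0 = 44 → 1233/44
APPEND 2: p_2 = 2·1233 + 28 = 2494, q_2 = 2·44 + 1 = 89 → 2494/89

28/1
1233/44
2494/89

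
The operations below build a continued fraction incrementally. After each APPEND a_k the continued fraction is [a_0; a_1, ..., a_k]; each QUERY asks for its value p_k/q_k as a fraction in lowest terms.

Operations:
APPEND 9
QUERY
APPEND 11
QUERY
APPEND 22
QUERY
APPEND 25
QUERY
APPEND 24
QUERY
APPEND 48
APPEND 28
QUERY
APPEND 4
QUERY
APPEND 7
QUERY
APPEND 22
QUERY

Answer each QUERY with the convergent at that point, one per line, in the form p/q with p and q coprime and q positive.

9/1
100/11
2209/243
55325/6086
1330009/146307
1790411205/196953323
7225540577/794842114
52369195244/5760848121
1159347835945/127533500776

APPEND 9: p_0 = 9·1 + 0 = 9, q_0 = 9·0 + 1 = 1 → 9/1
APPEND 11: p_1 = 11·9 + 1 = 100, q_1 = 11·1 + 0 = 11 → 100/11
APPEND 22: p_2 = 22·100 + 9 = 2209, q_2 = 22·11 + 1 = 243 → 2209/243
APPEND 25: p_3 = 25·2209 + 100 = 55325, q_3 = 25·243 + 11 = 6086 → 55325/6086
APPEND 24: p_4 = 24·55325 + 2209 = 1330009, q_4 = 24·6086 + 243 = 146307 → 1330009/146307
APPEND 48: p_5 = 48·1330009 + 55325 = 63895757, q_5 = 48·146307 + 6086 = 7028822 → 63895757/7028822
APPEND 28: p_6 = 28·63895757 + 1330009 = 1790411205, q_6 = 28·7028822 + 146307 = 196953323 → 1790411205/196953323
APPEND 4: p_7 = 4·1790411205 + 63895757 = 7225540577, q_7 = 4·196953323 + 7028822 = 794842114 → 7225540577/794842114
APPEND 7: p_8 = 7·7225540577 + 1790411205 = 52369195244, q_8 = 7·794842114 + 196953323 = 5760848121 → 52369195244/5760848121
APPEND 22: p_9 = 22·52369195244 + 7225540577 = 1159347835945, q_9 = 22·5760848121 + 794842114 = 127533500776 → 1159347835945/127533500776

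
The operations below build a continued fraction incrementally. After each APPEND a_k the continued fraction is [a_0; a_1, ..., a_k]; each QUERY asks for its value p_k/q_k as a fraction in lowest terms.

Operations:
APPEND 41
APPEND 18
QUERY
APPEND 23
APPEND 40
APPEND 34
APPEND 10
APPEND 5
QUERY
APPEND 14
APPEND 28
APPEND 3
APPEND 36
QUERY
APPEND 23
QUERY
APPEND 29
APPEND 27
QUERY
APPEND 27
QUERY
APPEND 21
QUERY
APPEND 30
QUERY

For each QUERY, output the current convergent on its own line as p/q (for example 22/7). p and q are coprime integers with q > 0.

739/18
1187317339/28919867
52178471108111/1270927657791
1201541094831395/29266319556004
943417037067732677/22979109578667493
25507156871050000845/621285952818804218
536593711329117750422/13069984118773556071
16123318496744582513505/392720809516025486348

APPEND 41: p_0 = 41·1 + 0 = 41, q_0 = 41·0 + 1 = 1 → 41/1
APPEND 18: p_1 = 18·41 + 1 = 739, q_1 = 18·1 + 0 = 18 → 739/18
APPEND 23: p_2 = 23·739 + 41 = 17038, q_2 = 23·18 + 1 = 415 → 17038/415
APPEND 40: p_3 = 40·17038 + 739 = 682259, q_3 = 40·415 + 18 = 16618 → 682259/16618
APPEND 34: p_4 = 34·682259 + 17038 = 23213844, q_4 = 34·16618 + 415 = 565427 → 23213844/565427
APPEND 10: p_5 = 10·23213844 + 682259 = 232820699, q_5 = 10·565427 + 16618 = 5670888 → 232820699/5670888
APPEND 5: p_6 = 5·232820699 + 23213844 = 1187317339, q_6 = 5·5670888 + 565427 = 28919867 → 1187317339/28919867
APPEND 14: p_7 = 14·1187317339 + 232820699 = 16855263445, q_7 = 14·28919867 + 5670888 = 410549026 → 16855263445/410549026
APPEND 28: p_8 = 28·16855263445 + 1187317339 = 473134693799, q_8 = 28·410549026 + 28919867 = 11524292595 → 473134693799/11524292595
APPEND 3: p_9 = 3·473134693799 + 16855263445 = 1436259344842, q_9 = 3·11524292595 + 410549026 = 34983426811 → 1436259344842/34983426811
APPEND 36: p_10 = 36·1436259344842 + 473134693799 = 52178471108111, q_10 = 36·34983426811 + 11524292595 = 1270927657791 → 52178471108111/1270927657791
APPEND 23: p_11 = 23·52178471108111 + 1436259344842 = 1201541094831395, q_11 = 23·1270927657791 + 34983426811 = 29266319556004 → 1201541094831395/29266319556004
APPEND 29: p_12 = 29·1201541094831395 + 52178471108111 = 34896870221218566, q_12 = 29·29266319556004 + 1270927657791 = 849994194781907 → 34896870221218566/849994194781907
APPEND 27: p_13 = 27·34896870221218566 + 1201541094831395 = 943417037067732677, q_13 = 27·849994194781907 + 29266319556004 = 22979109578667493 → 943417037067732677/22979109578667493
APPEND 27: p_14 = 27·943417037067732677 + 34896870221218566 = 25507156871050000845, q_14 = 27·22979109578667493 + 849994194781907 = 621285952818804218 → 25507156871050000845/621285952818804218
APPEND 21: p_15 = 21·25507156871050000845 + 943417037067732677 = 536593711329117750422, q_15 = 21·621285952818804218 + 22979109578667493 = 13069984118773556071 → 536593711329117750422/13069984118773556071
APPEND 30: p_16 = 30·536593711329117750422 + 25507156871050000845 = 16123318496744582513505, q_16 = 30·13069984118773556071 + 621285952818804218 = 392720809516025486348 → 16123318496744582513505/392720809516025486348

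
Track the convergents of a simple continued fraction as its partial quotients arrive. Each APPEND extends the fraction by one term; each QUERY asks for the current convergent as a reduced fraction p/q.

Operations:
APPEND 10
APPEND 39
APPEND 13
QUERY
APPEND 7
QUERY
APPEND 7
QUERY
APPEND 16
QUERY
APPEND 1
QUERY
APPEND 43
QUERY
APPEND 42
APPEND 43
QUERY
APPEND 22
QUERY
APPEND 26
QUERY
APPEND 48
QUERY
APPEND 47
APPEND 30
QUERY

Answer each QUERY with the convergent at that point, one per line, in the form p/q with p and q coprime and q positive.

5093/508
36042/3595
257387/25673
4154234/414363
4411621/440036
193853937/19335911
350483763862/34958912725
7718789081939/769908628248
201038999894276/20052583247173
9657590784007187/963293904492552
13632891766230969137/1359809276736406062

APPEND 10: p_0 = 10·1 + 0 = 10, q_0 = 10·0 + 1 = 1 → 10/1
APPEND 39: p_1 = 39·10 + 1 = 391, q_1 = 39·1 + 0 = 39 → 391/39
APPEND 13: p_2 = 13·391 + 10 = 5093, q_2 = 13·39 + 1 = 508 → 5093/508
APPEND 7: p_3 = 7·5093 + 391 = 36042, q_3 = 7·508 + 39 = 3595 → 36042/3595
APPEND 7: p_4 = 7·36042 + 5093 = 257387, q_4 = 7·3595 + 508 = 25673 → 257387/25673
APPEND 16: p_5 = 16·257387 + 36042 = 4154234, q_5 = 16·25673 + 3595 = 414363 → 4154234/414363
APPEND 1: p_6 = 1·4154234 + 257387 = 4411621, q_6 = 1·414363 + 25673 = 440036 → 4411621/440036
APPEND 43: p_7 = 43·4411621 + 4154234 = 193853937, q_7 = 43·440036 + 414363 = 19335911 → 193853937/19335911
APPEND 42: p_8 = 42·193853937 + 4411621 = 8146276975, q_8 = 42·19335911 + 440036 = 812548298 → 8146276975/812548298
APPEND 43: p_9 = 43·8146276975 + 193853937 = 350483763862, q_9 = 43·812548298 + 19335911 = 34958912725 → 350483763862/34958912725
APPEND 22: p_10 = 22·350483763862 + 8146276975 = 7718789081939, q_10 = 22·34958912725 + 812548298 = 769908628248 → 7718789081939/769908628248
APPEND 26: p_11 = 26·7718789081939 + 350483763862 = 201038999894276, q_11 = 26·769908628248 + 34958912725 = 20052583247173 → 201038999894276/20052583247173
APPEND 48: p_12 = 48·201038999894276 + 7718789081939 = 9657590784007187, q_12 = 48·20052583247173 + 769908628248 = 963293904492552 → 9657590784007187/963293904492552
APPEND 47: p_13 = 47·9657590784007187 + 201038999894276 = 454107805848232065, q_13 = 47·963293904492552 + 20052583247173 = 45294866094397117 → 454107805848232065/45294866094397117
APPEND 30: p_14 = 30·454107805848232065 + 9657590784007187 = 13632891766230969137, q_14 = 30·45294866094397117 + 963293904492552 = 1359809276736406062 → 13632891766230969137/1359809276736406062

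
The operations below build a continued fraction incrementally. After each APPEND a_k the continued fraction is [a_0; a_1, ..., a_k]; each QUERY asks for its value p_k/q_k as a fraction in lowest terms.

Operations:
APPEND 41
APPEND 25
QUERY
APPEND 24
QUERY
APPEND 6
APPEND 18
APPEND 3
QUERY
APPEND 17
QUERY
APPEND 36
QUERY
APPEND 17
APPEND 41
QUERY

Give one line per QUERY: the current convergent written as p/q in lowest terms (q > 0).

1026/25
24665/601
8269875/201508
143294828/3491595
5166883683/125898928
3612359898682/88020607139

APPEND 41: p_0 = 41·1 + 0 = 41, q_0 = 41·0 + 1 = 1 → 41/1
APPEND 25: p_1 = 25·41 + 1 = 1026, q_1 = 25·1 + 0 = 25 → 1026/25
APPEND 24: p_2 = 24·1026 + 41 = 24665, q_2 = 24·25 + 1 = 601 → 24665/601
APPEND 6: p_3 = 6·24665 + 1026 = 149016, q_3 = 6·601 + 25 = 3631 → 149016/3631
APPEND 18: p_4 = 18·149016 + 24665 = 2706953, q_4 = 18·3631 + 601 = 65959 → 2706953/65959
APPEND 3: p_5 = 3·2706953 + 149016 = 8269875, q_5 = 3·65959 + 3631 = 201508 → 8269875/201508
APPEND 17: p_6 = 17·8269875 + 2706953 = 143294828, q_6 = 17·201508 + 65959 = 3491595 → 143294828/3491595
APPEND 36: p_7 = 36·143294828 + 8269875 = 5166883683, q_7 = 36·3491595 + 201508 = 125898928 → 5166883683/125898928
APPEND 17: p_8 = 17·5166883683 + 143294828 = 87980317439, q_8 = 17·125898928 + 3491595 = 2143773371 → 87980317439/2143773371
APPEND 41: p_9 = 41·87980317439 + 5166883683 = 3612359898682, q_9 = 41·2143773371 + 125898928 = 88020607139 → 3612359898682/88020607139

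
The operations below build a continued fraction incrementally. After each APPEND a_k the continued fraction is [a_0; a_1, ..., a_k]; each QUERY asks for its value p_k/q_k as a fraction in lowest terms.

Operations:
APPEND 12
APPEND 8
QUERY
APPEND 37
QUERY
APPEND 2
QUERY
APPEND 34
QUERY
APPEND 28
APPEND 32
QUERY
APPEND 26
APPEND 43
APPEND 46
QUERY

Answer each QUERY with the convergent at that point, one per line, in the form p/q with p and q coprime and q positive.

APPEND 12: p_0 = 12·1 + 0 = 12, q_0 = 12·0 + 1 = 1 → 12/1
APPEND 8: p_1 = 8·12 + 1 = 97, q_1 = 8·1 + 0 = 8 → 97/8
APPEND 37: p_2 = 37·97 + 12 = 3601, q_2 = 37·8 + 1 = 297 → 3601/297
APPEND 2: p_3 = 2·3601 + 97 = 7299, q_3 = 2·297 + 8 = 602 → 7299/602
APPEND 34: p_4 = 34·7299 + 3601 = 251767, q_4 = 34·602 + 297 = 20765 → 251767/20765
APPEND 28: p_5 = 28·251767 + 7299 = 7056775, q_5 = 28·20765 + 602 = 582022 → 7056775/582022
APPEND 32: p_6 = 32·7056775 + 251767 = 226068567, q_6 = 32·582022 + 20765 = 18645469 → 226068567/18645469
APPEND 26: p_7 = 26·226068567 + 7056775 = 5884839517, q_7 = 26·18645469 + 582022 = 485364216 → 5884839517/485364216
APPEND 43: p_8 = 43·5884839517 + 226068567 = 253274167798, q_8 = 43·485364216 + 18645469 = 20889306757 → 253274167798/20889306757
APPEND 46: p_9 = 46·253274167798 + 5884839517 = 11656496558225, q_9 = 46·20889306757 + 485364216 = 961393475038 → 11656496558225/961393475038

97/8
3601/297
7299/602
251767/20765
226068567/18645469
11656496558225/961393475038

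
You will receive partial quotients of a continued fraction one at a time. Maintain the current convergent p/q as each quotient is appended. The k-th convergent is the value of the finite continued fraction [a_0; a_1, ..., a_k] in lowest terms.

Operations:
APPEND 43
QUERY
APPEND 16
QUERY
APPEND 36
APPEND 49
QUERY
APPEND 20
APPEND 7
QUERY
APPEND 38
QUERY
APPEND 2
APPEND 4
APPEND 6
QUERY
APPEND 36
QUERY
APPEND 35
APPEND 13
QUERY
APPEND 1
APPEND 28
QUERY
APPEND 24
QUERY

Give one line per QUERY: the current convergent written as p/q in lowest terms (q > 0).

APPEND 43: p_0 = 43·1 + 0 = 43, q_0 = 43·0 + 1 = 1 → 43/1
APPEND 16: p_1 = 16·43 + 1 = 689, q_1 = 16·1 + 0 = 16 → 689/16
APPEND 36: p_2 = 36·689 + 43 = 24847, q_2 = 36·16 + 1 = 577 → 24847/577
APPEND 49: p_3 = 49·24847 + 689 = 1218192, q_3 = 49·577 + 16 = 28289 → 1218192/28289
APPEND 20: p_4 = 20·1218192 + 24847 = 24388687, q_4 = 20·28289 + 577 = 566357 → 24388687/566357
APPEND 7: p_5 = 7·24388687 + 1218192 = 171939001, q_5 = 7·566357 + 28289 = 3992788 → 171939001/3992788
APPEND 38: p_6 = 38·171939001 + 24388687 = 6558070725, q_6 = 38·3992788 + 566357 = 152292301 → 6558070725/152292301
APPEND 2: p_7 = 2·6558070725 + 171939001 = 13288080451, q_7 = 2·152292301 + 3992788 = 308577390 → 13288080451/308577390
APPEND 4: p_8 = 4·13288080451 + 6558070725 = 59710392529, q_8 = 4·308577390 + 152292301 = 1386601861 → 59710392529/1386601861
APPEND 6: p_9 = 6·59710392529 + 13288080451 = 371550435625, q_9 = 6·1386601861 + 308577390 = 8628188556 → 371550435625/8628188556
APPEND 36: p_10 = 36·371550435625 + 59710392529 = 13435526075029, q_10 = 36·8628188556 + 1386601861 = 312001389877 → 13435526075029/312001389877
APPEND 35: p_11 = 35·13435526075029 + 371550435625 = 470614963061640, q_11 = 35·312001389877 + 8628188556 = 10928676834251 → 470614963061640/10928676834251
APPEND 13: p_12 = 13·470614963061640 + 13435526075029 = 6131430045876349, q_12 = 13·10928676834251 + 312001389877 = 142384800235140 → 6131430045876349/142384800235140
APPEND 1: p_13 = 1·6131430045876349 + 470614963061640 = 6602045008937989, q_13 = 1·142384800235140 + 10928676834251 = 153313477069391 → 6602045008937989/153313477069391
APPEND 28: p_14 = 28·6602045008937989 + 6131430045876349 = 190988690296140041, q_14 = 28·153313477069391 + 142384800235140 = 4435162158178088 → 190988690296140041/4435162158178088
APPEND 24: p_15 = 24·190988690296140041 + 6602045008937989 = 4590330612116298973, q_15 = 24·4435162158178088 + 153313477069391 = 106597205273343503 → 4590330612116298973/106597205273343503

43/1
689/16
1218192/28289
171939001/3992788
6558070725/152292301
371550435625/8628188556
13435526075029/312001389877
6131430045876349/142384800235140
190988690296140041/4435162158178088
4590330612116298973/106597205273343503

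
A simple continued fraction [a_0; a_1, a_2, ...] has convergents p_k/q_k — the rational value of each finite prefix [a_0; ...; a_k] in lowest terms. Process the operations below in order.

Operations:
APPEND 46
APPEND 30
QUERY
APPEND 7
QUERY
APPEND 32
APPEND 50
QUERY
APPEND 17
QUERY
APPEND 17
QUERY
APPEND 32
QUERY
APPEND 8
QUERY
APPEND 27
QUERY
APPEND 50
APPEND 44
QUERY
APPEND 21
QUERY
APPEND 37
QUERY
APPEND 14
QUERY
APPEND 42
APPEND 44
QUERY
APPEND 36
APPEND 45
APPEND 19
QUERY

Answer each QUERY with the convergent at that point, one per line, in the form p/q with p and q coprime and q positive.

1381/30
9713/211
15619563/339311
265844768/5775069
4534980619/98515484
145385224576/3158270557
1167616777227/25364679940
31671038209705/688004628937
69759330237758693/1515414234207697
1466530654520195030/31858124514488427
54331393547484974803/1180266021270279496
762106040319309842272/16555582422298401371
1411524649866493237252260/30663203603765636432803
43551808322667755445261231412/946096099729074078890819273

APPEND 46: p_0 = 46·1 + 0 = 46, q_0 = 46·0 + 1 = 1 → 46/1
APPEND 30: p_1 = 30·46 + 1 = 1381, q_1 = 30·1 + 0 = 30 → 1381/30
APPEND 7: p_2 = 7·1381 + 46 = 9713, q_2 = 7·30 + 1 = 211 → 9713/211
APPEND 32: p_3 = 32·9713 + 1381 = 312197, q_3 = 32·211 + 30 = 6782 → 312197/6782
APPEND 50: p_4 = 50·312197 + 9713 = 15619563, q_4 = 50·6782 + 211 = 339311 → 15619563/339311
APPEND 17: p_5 = 17·15619563 + 312197 = 265844768, q_5 = 17·339311 + 6782 = 5775069 → 265844768/5775069
APPEND 17: p_6 = 17·265844768 + 15619563 = 4534980619, q_6 = 17·5775069 + 339311 = 98515484 → 4534980619/98515484
APPEND 32: p_7 = 32·4534980619 + 265844768 = 145385224576, q_7 = 32·98515484 + 5775069 = 3158270557 → 145385224576/3158270557
APPEND 8: p_8 = 8·145385224576 + 4534980619 = 1167616777227, q_8 = 8·3158270557 + 98515484 = 25364679940 → 1167616777227/25364679940
APPEND 27: p_9 = 27·1167616777227 + 145385224576 = 31671038209705, q_9 = 27·25364679940 + 3158270557 = 688004628937 → 31671038209705/688004628937
APPEND 50: p_10 = 50·31671038209705 + 1167616777227 = 1584719527262477, q_10 = 50·688004628937 + 25364679940 = 34425596126790 → 1584719527262477/34425596126790
APPEND 44: p_11 = 44·1584719527262477 + 31671038209705 = 69759330237758693, q_11 = 44·34425596126790 + 688004628937 = 1515414234207697 → 69759330237758693/1515414234207697
APPEND 21: p_12 = 21·69759330237758693 + 1584719527262477 = 1466530654520195030, q_12 = 21·1515414234207697 + 34425596126790 = 31858124514488427 → 1466530654520195030/31858124514488427
APPEND 37: p_13 = 37·1466530654520195030 + 69759330237758693 = 54331393547484974803, q_13 = 37·31858124514488427 + 1515414234207697 = 1180266021270279496 → 54331393547484974803/1180266021270279496
APPEND 14: p_14 = 14·54331393547484974803 + 1466530654520195030 = 762106040319309842272, q_14 = 14·1180266021270279496 + 31858124514488427 = 16555582422298401371 → 762106040319309842272/16555582422298401371
APPEND 42: p_15 = 42·762106040319309842272 + 54331393547484974803 = 32062785086958498350227, q_15 = 42·16555582422298401371 + 1180266021270279496 = 696514727757803137078 → 32062785086958498350227/696514727757803137078
APPEND 44: p_16 = 44·32062785086958498350227 + 762106040319309842272 = 1411524649866493237252260, q_16 = 44·696514727757803137078 + 16555582422298401371 = 30663203603765636432803 → 1411524649866493237252260/30663203603765636432803
APPEND 36: p_17 = 36·1411524649866493237252260 + 32062785086958498350227 = 50846950180280715039431587, q_17 = 36·30663203603765636432803 + 696514727757803137078 = 1104571844463320714717986 → 50846950180280715039431587/1104571844463320714717986
APPEND 45: p_18 = 45·50846950180280715039431587 + 1411524649866493237252260 = 2289524282762498670011673675, q_18 = 45·1104571844463320714717986 + 30663203603765636432803 = 49736396204453197798742173 → 2289524282762498670011673675/49736396204453197798742173
APPEND 19: p_19 = 19·2289524282762498670011673675 + 50846950180280715039431587 = 43551808322667755445261231412, q_19 = 19·49736396204453197798742173 + 1104571844463320714717986 = 946096099729074078890819273 → 43551808322667755445261231412/946096099729074078890819273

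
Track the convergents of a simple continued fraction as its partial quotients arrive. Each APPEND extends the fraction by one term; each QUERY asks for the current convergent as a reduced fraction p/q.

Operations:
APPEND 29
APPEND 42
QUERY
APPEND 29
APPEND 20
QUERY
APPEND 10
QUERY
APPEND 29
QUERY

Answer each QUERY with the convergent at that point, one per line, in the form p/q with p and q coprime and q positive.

APPEND 29: p_0 = 29·1 + 0 = 29, q_0 = 29·0 + 1 = 1 → 29/1
APPEND 42: p_1 = 42·29 + 1 = 1219, q_1 = 42·1 + 0 = 42 → 1219/42
APPEND 29: p_2 = 29·1219 + 29 = 35380, q_2 = 29·42 + 1 = 1219 → 35380/1219
APPEND 20: p_3 = 20·35380 + 1219 = 708819, q_3 = 20·1219 + 42 = 24422 → 708819/24422
APPEND 10: p_4 = 10·708819 + 35380 = 7123570, q_4 = 10·24422 + 1219 = 245439 → 7123570/245439
APPEND 29: p_5 = 29·7123570 + 708819 = 207292349, q_5 = 29·245439 + 24422 = 7142153 → 207292349/7142153

1219/42
708819/24422
7123570/245439
207292349/7142153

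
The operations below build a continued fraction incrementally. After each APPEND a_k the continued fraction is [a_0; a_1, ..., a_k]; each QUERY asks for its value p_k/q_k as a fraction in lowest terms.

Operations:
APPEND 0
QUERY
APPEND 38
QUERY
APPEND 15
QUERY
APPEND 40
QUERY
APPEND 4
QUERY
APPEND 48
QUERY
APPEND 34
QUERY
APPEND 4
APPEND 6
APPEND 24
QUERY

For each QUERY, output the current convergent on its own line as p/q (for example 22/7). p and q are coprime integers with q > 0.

APPEND 0: p_0 = 0·1 + 0 = 0, q_0 = 0·0 + 1 = 1 → 0/1
APPEND 38: p_1 = 38·0 + 1 = 1, q_1 = 38·1 + 0 = 38 → 1/38
APPEND 15: p_2 = 15·1 + 0 = 15, q_2 = 15·38 + 1 = 571 → 15/571
APPEND 40: p_3 = 40·15 + 1 = 601, q_3 = 40·571 + 38 = 22878 → 601/22878
APPEND 4: p_4 = 4·601 + 15 = 2419, q_4 = 4·22878 + 571 = 92083 → 2419/92083
APPEND 48: p_5 = 48·2419 + 601 = 116713, q_5 = 48·92083 + 22878 = 4442862 → 116713/4442862
APPEND 34: p_6 = 34·116713 + 2419 = 3970661, q_6 = 34·4442862 + 92083 = 151149391 → 3970661/151149391
APPEND 4: p_7 = 4·3970661 + 116713 = 15999357, q_7 = 4·151149391 + 4442862 = 609040426 → 15999357/609040426
APPEND 6: p_8 = 6·15999357 + 3970661 = 99966803, q_8 = 6·609040426 + 151149391 = 3805391947 → 99966803/3805391947
APPEND 24: p_9 = 24·99966803 + 15999357 = 2415202629, q_9 = 24·3805391947 + 609040426 = 91938447154 → 2415202629/91938447154

0/1
1/38
15/571
601/22878
2419/92083
116713/4442862
3970661/151149391
2415202629/91938447154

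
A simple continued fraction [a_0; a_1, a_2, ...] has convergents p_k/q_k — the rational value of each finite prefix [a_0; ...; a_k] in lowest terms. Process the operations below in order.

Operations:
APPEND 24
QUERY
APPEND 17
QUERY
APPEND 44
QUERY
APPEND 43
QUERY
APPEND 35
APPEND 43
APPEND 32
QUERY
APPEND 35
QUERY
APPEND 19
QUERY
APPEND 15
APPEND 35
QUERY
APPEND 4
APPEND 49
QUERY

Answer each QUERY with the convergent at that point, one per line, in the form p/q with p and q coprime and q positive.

APPEND 24: p_0 = 24·1 + 0 = 24, q_0 = 24·0 + 1 = 1 → 24/1
APPEND 17: p_1 = 17·24 + 1 = 409, q_1 = 17·1 + 0 = 17 → 409/17
APPEND 44: p_2 = 44·409 + 24 = 18020, q_2 = 44·17 + 1 = 749 → 18020/749
APPEND 43: p_3 = 43·18020 + 409 = 775269, q_3 = 43·749 + 17 = 32224 → 775269/32224
APPEND 35: p_4 = 35·775269 + 18020 = 27152435, q_4 = 35·32224 + 749 = 1128589 → 27152435/1128589
APPEND 43: p_5 = 43·27152435 + 775269 = 1168329974, q_5 = 43·1128589 + 32224 = 48561551 → 1168329974/48561551
APPEND 32: p_6 = 32·1168329974 + 27152435 = 37413711603, q_6 = 32·48561551 + 1128589 = 1555098221 → 37413711603/1555098221
APPEND 35: p_7 = 35·37413711603 + 1168329974 = 1310648236079, q_7 = 35·1555098221 + 48561551 = 54476999286 → 1310648236079/54476999286
APPEND 19: p_8 = 19·1310648236079 + 37413711603 = 24939730197104, q_8 = 19·54476999286 + 1555098221 = 1036618084655 → 24939730197104/1036618084655
APPEND 15: p_9 = 15·24939730197104 + 1310648236079 = 375406601192639, q_9 = 15·1036618084655 + 54476999286 = 15603748269111 → 375406601192639/15603748269111
APPEND 35: p_10 = 35·375406601192639 + 24939730197104 = 13164170771939469, q_10 = 35·15603748269111 + 1036618084655 = 547167807503540 → 13164170771939469/547167807503540
APPEND 4: p_11 = 4·13164170771939469 + 375406601192639 = 53032089688950515, q_11 = 4·547167807503540 + 15603748269111 = 2204274978283271 → 53032089688950515/2204274978283271
APPEND 49: p_12 = 49·53032089688950515 + 13164170771939469 = 2611736565530514704, q_12 = 49·2204274978283271 + 547167807503540 = 108556641743383819 → 2611736565530514704/108556641743383819

24/1
409/17
18020/749
775269/32224
37413711603/1555098221
1310648236079/54476999286
24939730197104/1036618084655
13164170771939469/547167807503540
2611736565530514704/108556641743383819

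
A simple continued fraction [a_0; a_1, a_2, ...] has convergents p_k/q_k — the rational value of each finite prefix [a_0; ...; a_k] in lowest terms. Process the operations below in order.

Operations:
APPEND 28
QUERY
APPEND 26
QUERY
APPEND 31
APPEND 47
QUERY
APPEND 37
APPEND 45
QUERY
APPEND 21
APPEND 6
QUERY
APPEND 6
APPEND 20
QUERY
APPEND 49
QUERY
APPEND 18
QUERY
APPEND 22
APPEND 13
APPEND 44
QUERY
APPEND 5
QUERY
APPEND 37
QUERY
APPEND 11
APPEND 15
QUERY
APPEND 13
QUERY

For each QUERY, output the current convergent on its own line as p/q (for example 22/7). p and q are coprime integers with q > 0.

28/1
729/26
1064198/37955
1773972083/63269345
225530842259/8043637667
28035088147259/999881385447
1375109797080941/49043779774292
24780011435604197/883787917322703
314255082574120471243/11208019239942862266
1578405152579982812987/56294380901122992887
58715245728033484551762/2094100112581493599085
9770406868142258177787297/348465034402044782341415
127662735394010304624117230/4553136842845879723021217

APPEND 28: p_0 = 28·1 + 0 = 28, q_0 = 28·0 + 1 = 1 → 28/1
APPEND 26: p_1 = 26·28 + 1 = 729, q_1 = 26·1 + 0 = 26 → 729/26
APPEND 31: p_2 = 31·729 + 28 = 22627, q_2 = 31·26 + 1 = 807 → 22627/807
APPEND 47: p_3 = 47·22627 + 729 = 1064198, q_3 = 47·807 + 26 = 37955 → 1064198/37955
APPEND 37: p_4 = 37·1064198 + 22627 = 39397953, q_4 = 37·37955 + 807 = 1405142 → 39397953/1405142
APPEND 45: p_5 = 45·39397953 + 1064198 = 1773972083, q_5 = 45·1405142 + 37955 = 63269345 → 1773972083/63269345
APPEND 21: p_6 = 21·1773972083 + 39397953 = 37292811696, q_6 = 21·63269345 + 1405142 = 1330061387 → 37292811696/1330061387
APPEND 6: p_7 = 6·37292811696 + 1773972083 = 225530842259, q_7 = 6·1330061387 + 63269345 = 8043637667 → 225530842259/8043637667
APPEND 6: p_8 = 6·225530842259 + 37292811696 = 1390477865250, q_8 = 6·8043637667 + 1330061387 = 49591887389 → 1390477865250/49591887389
APPEND 20: p_9 = 20·1390477865250 + 225530842259 = 28035088147259, q_9 = 20·49591887389 + 8043637667 = 999881385447 → 28035088147259/999881385447
APPEND 49: p_10 = 49·28035088147259 + 1390477865250 = 1375109797080941, q_10 = 49·999881385447 + 49591887389 = 49043779774292 → 1375109797080941/49043779774292
APPEND 18: p_11 = 18·1375109797080941 + 28035088147259 = 24780011435604197, q_11 = 18·49043779774292 + 999881385447 = 883787917322703 → 24780011435604197/883787917322703
APPEND 22: p_12 = 22·24780011435604197 + 1375109797080941 = 546535361380373275, q_12 = 22·883787917322703 + 49043779774292 = 19492377960873758 → 546535361380373275/19492377960873758
APPEND 13: p_13 = 13·546535361380373275 + 24780011435604197 = 7129739709380456772, q_13 = 13·19492377960873758 + 883787917322703 = 254284701408681557 → 7129739709380456772/254284701408681557
APPEND 44: p_14 = 44·7129739709380456772 + 546535361380373275 = 314255082574120471243, q_14 = 44·254284701408681557 + 19492377960873758 = 11208019239942862266 → 314255082574120471243/11208019239942862266
APPEND 5: p_15 = 5·314255082574120471243 + 7129739709380456772 = 1578405152579982812987, q_15 = 5·11208019239942862266 + 254284701408681557 = 56294380901122992887 → 1578405152579982812987/56294380901122992887
APPEND 37: p_16 = 37·1578405152579982812987 + 314255082574120471243 = 58715245728033484551762, q_16 = 37·56294380901122992887 + 11208019239942862266 = 2094100112581493599085 → 58715245728033484551762/2094100112581493599085
APPEND 11: p_17 = 11·58715245728033484551762 + 1578405152579982812987 = 647446108160948312882369, q_17 = 11·2094100112581493599085 + 56294380901122992887 = 23091395619297552582822 → 647446108160948312882369/23091395619297552582822
APPEND 15: p_18 = 15·647446108160948312882369 + 58715245728033484551762 = 9770406868142258177787297, q_18 = 15·23091395619297552582822 + 2094100112581493599085 = 348465034402044782341415 → 9770406868142258177787297/348465034402044782341415
APPEND 13: p_19 = 13·9770406868142258177787297 + 647446108160948312882369 = 127662735394010304624117230, q_19 = 13·348465034402044782341415 + 23091395619297552582822 = 4553136842845879723021217 → 127662735394010304624117230/4553136842845879723021217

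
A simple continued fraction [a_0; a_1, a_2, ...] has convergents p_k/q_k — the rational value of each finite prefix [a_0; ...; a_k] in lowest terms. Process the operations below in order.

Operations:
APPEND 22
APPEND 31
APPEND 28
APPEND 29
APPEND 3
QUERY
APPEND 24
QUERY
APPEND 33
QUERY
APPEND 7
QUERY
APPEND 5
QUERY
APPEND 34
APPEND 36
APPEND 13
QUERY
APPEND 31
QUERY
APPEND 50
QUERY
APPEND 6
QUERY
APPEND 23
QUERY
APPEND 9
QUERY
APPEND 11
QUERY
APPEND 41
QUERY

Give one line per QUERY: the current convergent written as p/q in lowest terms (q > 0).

APPEND 22: p_0 = 22·1 + 0 = 22, q_0 = 22·0 + 1 = 1 → 22/1
APPEND 31: p_1 = 31·22 + 1 = 683, q_1 = 31·1 + 0 = 31 → 683/31
APPEND 28: p_2 = 28·683 + 22 = 19146, q_2 = 28·31 + 1 = 869 → 19146/869
APPEND 29: p_3 = 29·19146 + 683 = 555917, q_3 = 29·869 + 31 = 25232 → 555917/25232
APPEND 3: p_4 = 3·555917 + 19146 = 1686897, q_4 = 3·25232 + 869 = 76565 → 1686897/76565
APPEND 24: p_5 = 24·1686897 + 555917 = 41041445, q_5 = 24·76565 + 25232 = 1862792 → 41041445/1862792
APPEND 33: p_6 = 33·41041445 + 1686897 = 1356054582, q_6 = 33·1862792 + 76565 = 61548701 → 1356054582/61548701
APPEND 7: p_7 = 7·1356054582 + 41041445 = 9533423519, q_7 = 7·61548701 + 1862792 = 432703699 → 9533423519/432703699
APPEND 5: p_8 = 5·9533423519 + 1356054582 = 49023172177, q_8 = 5·432703699 + 61548701 = 2225067196 → 49023172177/2225067196
APPEND 34: p_9 = 34·49023172177 + 9533423519 = 1676321277537, q_9 = 34·2225067196 + 432703699 = 76084988363 → 1676321277537/76084988363
APPEND 36: p_10 = 36·1676321277537 + 49023172177 = 60396589163509, q_10 = 36·76084988363 + 2225067196 = 2741284648264 → 60396589163509/2741284648264
APPEND 13: p_11 = 13·60396589163509 + 1676321277537 = 786831980403154, q_11 = 13·2741284648264 + 76084988363 = 35712785415795 → 786831980403154/35712785415795
APPEND 31: p_12 = 31·786831980403154 + 60396589163509 = 24452187981661283, q_12 = 31·35712785415795 + 2741284648264 = 1109837632537909 → 24452187981661283/1109837632537909
APPEND 50: p_13 = 50·24452187981661283 + 786831980403154 = 1223396231063467304, q_13 = 50·1109837632537909 + 35712785415795 = 55527594412311245 → 1223396231063467304/55527594412311245
APPEND 6: p_14 = 6·1223396231063467304 + 24452187981661283 = 7364829574362465107, q_14 = 6·55527594412311245 + 1109837632537909 = 334275404106405379 → 7364829574362465107/334275404106405379
APPEND 23: p_15 = 23·7364829574362465107 + 1223396231063467304 = 170614476441400164765, q_15 = 23·334275404106405379 + 55527594412311245 = 7743861888859634962 → 170614476441400164765/7743861888859634962
APPEND 9: p_16 = 9·170614476441400164765 + 7364829574362465107 = 1542895117546963947992, q_16 = 9·7743861888859634962 + 334275404106405379 = 70029032403843120037 → 1542895117546963947992/70029032403843120037
APPEND 11: p_17 = 11·1542895117546963947992 + 170614476441400164765 = 17142460769458003592677, q_17 = 11·70029032403843120037 + 7743861888859634962 = 778063218331133955369 → 17142460769458003592677/778063218331133955369
APPEND 41: p_18 = 41·17142460769458003592677 + 1542895117546963947992 = 704383786665325111247749, q_18 = 41·778063218331133955369 + 70029032403843120037 = 31970620983980335290166 → 704383786665325111247749/31970620983980335290166

1686897/76565
41041445/1862792
1356054582/61548701
9533423519/432703699
49023172177/2225067196
786831980403154/35712785415795
24452187981661283/1109837632537909
1223396231063467304/55527594412311245
7364829574362465107/334275404106405379
170614476441400164765/7743861888859634962
1542895117546963947992/70029032403843120037
17142460769458003592677/778063218331133955369
704383786665325111247749/31970620983980335290166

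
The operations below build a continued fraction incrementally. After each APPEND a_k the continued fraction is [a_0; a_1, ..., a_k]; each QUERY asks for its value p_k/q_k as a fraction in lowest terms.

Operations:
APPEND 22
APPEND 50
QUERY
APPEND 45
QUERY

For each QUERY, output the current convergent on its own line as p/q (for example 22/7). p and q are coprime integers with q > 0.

1101/50
49567/2251

APPEND 22: p_0 = 22·1 + 0 = 22, q_0 = 22·0 + 1 = 1 → 22/1
APPEND 50: p_1 = 50·22 + 1 = 1101, q_1 = 50·1 + 0 = 50 → 1101/50
APPEND 45: p_2 = 45·1101 + 22 = 49567, q_2 = 45·50 + 1 = 2251 → 49567/2251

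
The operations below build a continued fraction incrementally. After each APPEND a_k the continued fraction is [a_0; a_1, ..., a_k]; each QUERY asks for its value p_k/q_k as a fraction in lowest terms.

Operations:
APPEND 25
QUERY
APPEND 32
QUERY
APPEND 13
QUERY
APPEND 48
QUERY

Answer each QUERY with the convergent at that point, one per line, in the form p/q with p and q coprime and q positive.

25/1
801/32
10438/417
501825/20048

APPEND 25: p_0 = 25·1 + 0 = 25, q_0 = 25·0 + 1 = 1 → 25/1
APPEND 32: p_1 = 32·25 + 1 = 801, q_1 = 32·1 + 0 = 32 → 801/32
APPEND 13: p_2 = 13·801 + 25 = 10438, q_2 = 13·32 + 1 = 417 → 10438/417
APPEND 48: p_3 = 48·10438 + 801 = 501825, q_3 = 48·417 + 32 = 20048 → 501825/20048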